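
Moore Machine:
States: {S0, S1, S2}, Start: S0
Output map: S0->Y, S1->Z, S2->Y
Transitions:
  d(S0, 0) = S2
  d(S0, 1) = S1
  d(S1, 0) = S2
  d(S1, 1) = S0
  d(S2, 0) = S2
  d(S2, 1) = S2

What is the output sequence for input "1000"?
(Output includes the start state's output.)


Start: S0 (output Y)
  --1--> S1 (output Z)
  --0--> S2 (output Y)
  --0--> S2 (output Y)
  --0--> S2 (output Y)

"YZYYY"


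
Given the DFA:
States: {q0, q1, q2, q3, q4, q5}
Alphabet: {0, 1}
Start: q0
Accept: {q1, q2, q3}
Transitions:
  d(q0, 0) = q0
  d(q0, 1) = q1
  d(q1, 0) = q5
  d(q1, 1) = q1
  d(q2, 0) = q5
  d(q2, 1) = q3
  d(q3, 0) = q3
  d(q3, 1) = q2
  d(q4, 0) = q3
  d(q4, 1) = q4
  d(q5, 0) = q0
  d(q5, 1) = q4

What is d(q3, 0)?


Looking up transition d(q3, 0)

q3


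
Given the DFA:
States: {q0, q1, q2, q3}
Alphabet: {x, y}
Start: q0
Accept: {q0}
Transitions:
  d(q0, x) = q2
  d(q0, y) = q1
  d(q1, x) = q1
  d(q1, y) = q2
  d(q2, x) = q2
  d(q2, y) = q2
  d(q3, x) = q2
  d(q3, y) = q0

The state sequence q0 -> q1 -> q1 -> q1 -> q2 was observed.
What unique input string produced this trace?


Trace back each transition to find the symbol:
  q0 --[y]--> q1
  q1 --[x]--> q1
  q1 --[x]--> q1
  q1 --[y]--> q2

"yxxy"


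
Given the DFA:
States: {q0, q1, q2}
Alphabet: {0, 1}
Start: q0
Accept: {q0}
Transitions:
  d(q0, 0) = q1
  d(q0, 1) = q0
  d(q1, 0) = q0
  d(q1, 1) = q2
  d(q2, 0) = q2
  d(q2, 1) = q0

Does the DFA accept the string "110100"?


Trace: q0 -> q0 -> q0 -> q1 -> q2 -> q2 -> q2
Final state: q2
Accept states: {q0}

No, rejected (final state q2 is not an accept state)


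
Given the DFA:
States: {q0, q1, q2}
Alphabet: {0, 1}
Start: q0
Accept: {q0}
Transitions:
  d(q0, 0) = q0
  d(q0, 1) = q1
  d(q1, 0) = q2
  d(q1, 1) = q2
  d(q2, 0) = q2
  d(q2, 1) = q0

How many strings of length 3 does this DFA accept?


Enumerating all length-3 strings:
  "000" -> q0 [accept]
  "001" -> q1 [reject]
  "010" -> q2 [reject]
  "011" -> q2 [reject]
  "100" -> q2 [reject]
  "101" -> q0 [accept]
  "110" -> q2 [reject]
  "111" -> q0 [accept]

3 out of 8


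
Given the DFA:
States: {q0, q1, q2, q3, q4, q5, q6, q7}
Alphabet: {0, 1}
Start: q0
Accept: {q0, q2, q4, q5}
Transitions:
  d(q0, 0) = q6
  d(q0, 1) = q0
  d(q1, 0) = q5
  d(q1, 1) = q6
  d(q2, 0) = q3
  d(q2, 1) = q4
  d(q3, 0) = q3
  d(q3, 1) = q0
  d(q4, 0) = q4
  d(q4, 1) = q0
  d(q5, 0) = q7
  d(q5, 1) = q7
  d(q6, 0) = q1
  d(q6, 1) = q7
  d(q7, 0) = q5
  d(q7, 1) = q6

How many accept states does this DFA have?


Accept states listed: {q0, q2, q4, q5}
Counting: q0(1) q2(2) q4(3) q5(4)

4


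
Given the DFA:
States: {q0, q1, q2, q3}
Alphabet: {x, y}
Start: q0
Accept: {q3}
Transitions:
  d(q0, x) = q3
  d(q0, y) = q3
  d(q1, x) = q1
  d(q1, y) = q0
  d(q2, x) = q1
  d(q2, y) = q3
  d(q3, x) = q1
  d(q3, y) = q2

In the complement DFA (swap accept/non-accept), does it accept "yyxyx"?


Trace: q0 -> q3 -> q2 -> q1 -> q0 -> q3
Final: q3
Original accept: {q3}
Complement: q3 is in original accept

No, complement rejects (original accepts)


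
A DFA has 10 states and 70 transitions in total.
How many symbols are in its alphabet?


Each state has exactly one transition per symbol.
|alphabet| = transitions / states = 70 / 10 = 7

7


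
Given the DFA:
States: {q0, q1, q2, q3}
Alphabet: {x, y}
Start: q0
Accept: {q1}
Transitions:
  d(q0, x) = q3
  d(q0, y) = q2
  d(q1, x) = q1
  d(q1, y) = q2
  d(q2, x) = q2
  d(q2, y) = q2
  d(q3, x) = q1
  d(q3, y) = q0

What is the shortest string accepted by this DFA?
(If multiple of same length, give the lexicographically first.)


BFS by string length (lex-first path to each state shown):
  len 0: q0<-""
  len 1: q2<-"y", q3<-"x"
  len 2: q0<-"xy", q1<-"xx", q2<-"yx"
Found accept state at length 2.

"xx"


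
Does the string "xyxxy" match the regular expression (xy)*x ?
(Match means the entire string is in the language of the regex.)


|string| = 5; first = 'x'; last = 'y'

No, "xyxxy" does not match (xy)*x


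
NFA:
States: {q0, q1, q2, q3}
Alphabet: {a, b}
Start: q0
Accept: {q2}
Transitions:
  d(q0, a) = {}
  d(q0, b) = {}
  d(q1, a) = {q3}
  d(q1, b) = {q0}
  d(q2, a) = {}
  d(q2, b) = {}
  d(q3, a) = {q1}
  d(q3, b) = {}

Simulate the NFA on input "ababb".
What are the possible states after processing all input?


Start: {q0}
  --a--> {}
  --b--> {}
  --a--> {}
  --b--> {}
  --b--> {}

{} (empty set, no valid transitions)


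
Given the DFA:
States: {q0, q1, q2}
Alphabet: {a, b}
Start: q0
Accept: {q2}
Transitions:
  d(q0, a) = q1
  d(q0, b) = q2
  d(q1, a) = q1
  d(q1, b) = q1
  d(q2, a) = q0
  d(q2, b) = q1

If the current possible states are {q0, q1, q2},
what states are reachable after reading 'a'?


Apply transition on 'a' from each current state:
  d(q0, a) = q1
  d(q1, a) = q1
  d(q2, a) = q0

{q0, q1}


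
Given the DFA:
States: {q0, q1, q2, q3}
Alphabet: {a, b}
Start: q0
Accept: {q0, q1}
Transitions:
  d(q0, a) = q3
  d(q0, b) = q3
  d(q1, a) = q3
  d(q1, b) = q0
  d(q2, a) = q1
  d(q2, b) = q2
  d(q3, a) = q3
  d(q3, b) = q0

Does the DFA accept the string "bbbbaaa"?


Trace: q0 -> q3 -> q0 -> q3 -> q0 -> q3 -> q3 -> q3
Final state: q3
Accept states: {q0, q1}

No, rejected (final state q3 is not an accept state)


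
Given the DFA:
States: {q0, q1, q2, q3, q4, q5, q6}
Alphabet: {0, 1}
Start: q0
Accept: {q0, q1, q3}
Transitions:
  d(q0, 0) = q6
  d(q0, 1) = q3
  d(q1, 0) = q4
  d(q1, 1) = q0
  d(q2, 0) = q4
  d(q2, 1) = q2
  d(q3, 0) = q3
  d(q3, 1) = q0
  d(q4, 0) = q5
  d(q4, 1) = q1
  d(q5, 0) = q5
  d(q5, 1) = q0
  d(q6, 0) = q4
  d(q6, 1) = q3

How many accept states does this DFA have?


Accept states listed: {q0, q1, q3}
Counting: q0(1) q1(2) q3(3)

3


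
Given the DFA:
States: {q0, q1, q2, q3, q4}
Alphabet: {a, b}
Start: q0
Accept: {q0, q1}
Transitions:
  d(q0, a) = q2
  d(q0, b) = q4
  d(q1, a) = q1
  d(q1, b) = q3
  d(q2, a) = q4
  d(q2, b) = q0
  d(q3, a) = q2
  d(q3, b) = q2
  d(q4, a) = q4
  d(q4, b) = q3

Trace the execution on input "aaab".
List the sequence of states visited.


Input: aaab
d(q0, a) = q2
d(q2, a) = q4
d(q4, a) = q4
d(q4, b) = q3


q0 -> q2 -> q4 -> q4 -> q3


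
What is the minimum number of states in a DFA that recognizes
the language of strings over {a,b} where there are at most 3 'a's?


States: count = 0, 1, ..., 3 (all accepting; 4 states), plus a dead state for count > 3.
Total: 4 + 1 = 5.

5


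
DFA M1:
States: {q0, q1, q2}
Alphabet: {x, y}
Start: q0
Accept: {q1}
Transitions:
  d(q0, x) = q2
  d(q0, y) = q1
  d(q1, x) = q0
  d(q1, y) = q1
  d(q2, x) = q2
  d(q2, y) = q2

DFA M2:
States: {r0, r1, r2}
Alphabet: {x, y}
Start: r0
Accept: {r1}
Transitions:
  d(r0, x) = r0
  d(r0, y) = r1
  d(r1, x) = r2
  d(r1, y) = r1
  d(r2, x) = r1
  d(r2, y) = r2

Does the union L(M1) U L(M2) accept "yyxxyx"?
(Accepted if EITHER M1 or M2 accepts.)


M1: final=q2 accepted=False
M2: final=r2 accepted=False

No, union rejects (neither accepts)


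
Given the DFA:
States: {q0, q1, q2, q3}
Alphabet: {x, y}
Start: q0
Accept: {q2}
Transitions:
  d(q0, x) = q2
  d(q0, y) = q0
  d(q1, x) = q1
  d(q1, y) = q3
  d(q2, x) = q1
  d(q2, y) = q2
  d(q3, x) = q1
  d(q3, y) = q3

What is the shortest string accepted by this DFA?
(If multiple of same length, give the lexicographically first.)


BFS by string length (lex-first path to each state shown):
  len 0: q0<-""
  len 1: q0<-"y", q2<-"x"
Found accept state at length 1.

"x"


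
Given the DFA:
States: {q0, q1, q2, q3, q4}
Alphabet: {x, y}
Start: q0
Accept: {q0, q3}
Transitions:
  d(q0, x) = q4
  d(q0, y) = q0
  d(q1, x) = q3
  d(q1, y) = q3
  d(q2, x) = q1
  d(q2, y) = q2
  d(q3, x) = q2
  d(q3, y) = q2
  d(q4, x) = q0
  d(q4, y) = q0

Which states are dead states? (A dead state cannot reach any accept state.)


Forward reachability from each state:
  q0 -> reaches accept state q0 (live)
  q1 -> reaches accept state q3 (live)
  q2 -> reaches accept state q3 (live)
  q3 -> reaches accept state q3 (live)
  q4 -> reaches accept state q0 (live)

None (all states can reach an accept state)


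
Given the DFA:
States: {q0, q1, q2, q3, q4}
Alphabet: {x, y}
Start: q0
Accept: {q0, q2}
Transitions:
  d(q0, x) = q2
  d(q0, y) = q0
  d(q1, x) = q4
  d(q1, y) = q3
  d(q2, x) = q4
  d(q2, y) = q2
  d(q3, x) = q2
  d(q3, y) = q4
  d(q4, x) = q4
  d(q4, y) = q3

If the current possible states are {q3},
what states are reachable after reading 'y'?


Apply transition on 'y' from each current state:
  d(q3, y) = q4

{q4}


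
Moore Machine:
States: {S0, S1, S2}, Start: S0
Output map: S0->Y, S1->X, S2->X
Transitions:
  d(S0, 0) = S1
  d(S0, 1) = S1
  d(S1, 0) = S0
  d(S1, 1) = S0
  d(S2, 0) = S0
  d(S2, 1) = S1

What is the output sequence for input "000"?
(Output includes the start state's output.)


Start: S0 (output Y)
  --0--> S1 (output X)
  --0--> S0 (output Y)
  --0--> S1 (output X)

"YXYX"


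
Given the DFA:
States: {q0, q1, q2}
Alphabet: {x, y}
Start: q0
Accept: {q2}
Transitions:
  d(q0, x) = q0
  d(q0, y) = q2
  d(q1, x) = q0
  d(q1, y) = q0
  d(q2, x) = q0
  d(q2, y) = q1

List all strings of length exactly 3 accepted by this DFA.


All strings of length 3: 8 total
Accepted: 2

"xxy", "yxy"


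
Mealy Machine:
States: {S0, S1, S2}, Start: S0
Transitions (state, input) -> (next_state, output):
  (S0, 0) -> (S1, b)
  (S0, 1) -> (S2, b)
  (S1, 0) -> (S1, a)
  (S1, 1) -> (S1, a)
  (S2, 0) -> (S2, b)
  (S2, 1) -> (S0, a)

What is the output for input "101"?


Step-by-step:
  (S0, 1) -> (S2, b)
  (S2, 0) -> (S2, b)
  (S2, 1) -> (S0, a)

"bba"


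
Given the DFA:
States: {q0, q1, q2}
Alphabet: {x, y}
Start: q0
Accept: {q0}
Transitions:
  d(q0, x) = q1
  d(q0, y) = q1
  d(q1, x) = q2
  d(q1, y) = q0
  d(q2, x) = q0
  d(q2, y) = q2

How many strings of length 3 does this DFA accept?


Enumerating all length-3 strings:
  "xxx" -> q0 [accept]
  "xxy" -> q2 [reject]
  "xyx" -> q1 [reject]
  "xyy" -> q1 [reject]
  "yxx" -> q0 [accept]
  "yxy" -> q2 [reject]
  "yyx" -> q1 [reject]
  "yyy" -> q1 [reject]

2 out of 8


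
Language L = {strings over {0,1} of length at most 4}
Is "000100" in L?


length = 6

No, "000100" is not in L


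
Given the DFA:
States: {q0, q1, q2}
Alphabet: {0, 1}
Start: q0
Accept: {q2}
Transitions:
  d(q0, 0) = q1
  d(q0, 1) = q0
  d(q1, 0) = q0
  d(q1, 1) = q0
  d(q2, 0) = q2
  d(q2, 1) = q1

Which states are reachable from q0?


BFS from q0:
  layer 0: {q0}
  layer 1: {q1}

{q0, q1}


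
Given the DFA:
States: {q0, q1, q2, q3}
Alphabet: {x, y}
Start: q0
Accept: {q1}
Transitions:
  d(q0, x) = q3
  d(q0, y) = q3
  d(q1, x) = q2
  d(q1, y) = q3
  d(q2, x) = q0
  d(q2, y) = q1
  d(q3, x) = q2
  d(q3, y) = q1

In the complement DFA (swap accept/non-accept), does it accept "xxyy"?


Trace: q0 -> q3 -> q2 -> q1 -> q3
Final: q3
Original accept: {q1}
Complement: q3 is not in original accept

Yes, complement accepts (original rejects)


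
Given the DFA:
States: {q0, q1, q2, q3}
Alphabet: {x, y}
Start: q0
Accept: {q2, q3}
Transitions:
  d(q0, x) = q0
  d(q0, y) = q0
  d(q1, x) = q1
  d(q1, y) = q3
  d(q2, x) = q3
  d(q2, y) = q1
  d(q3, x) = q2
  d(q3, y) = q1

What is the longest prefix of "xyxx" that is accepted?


Run the DFA, marking each prefix where the state is accepting:
  "" -> q0 [reject]
  "x" -> q0 [reject]
  "xy" -> q0 [reject]
  "xyx" -> q0 [reject]
  "xyxx" -> q0 [reject]

No prefix is accepted


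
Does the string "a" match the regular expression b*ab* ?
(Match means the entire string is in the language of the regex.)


|string| = 1; first = 'a'; last = 'a'

Yes, "a" matches b*ab*


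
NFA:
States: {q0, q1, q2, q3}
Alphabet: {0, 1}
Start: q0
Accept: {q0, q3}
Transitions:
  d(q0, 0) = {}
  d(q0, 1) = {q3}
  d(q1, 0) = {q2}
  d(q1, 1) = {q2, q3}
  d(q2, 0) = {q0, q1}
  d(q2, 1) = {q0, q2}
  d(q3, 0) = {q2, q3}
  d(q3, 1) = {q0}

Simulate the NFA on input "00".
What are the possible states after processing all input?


Start: {q0}
  --0--> {}
  --0--> {}

{} (empty set, no valid transitions)


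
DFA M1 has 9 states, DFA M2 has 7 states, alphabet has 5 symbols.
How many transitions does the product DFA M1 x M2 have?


Product DFA has 9 * 7 = 63 states.
Each has 5 transitions: 63 * 5 = 315

315


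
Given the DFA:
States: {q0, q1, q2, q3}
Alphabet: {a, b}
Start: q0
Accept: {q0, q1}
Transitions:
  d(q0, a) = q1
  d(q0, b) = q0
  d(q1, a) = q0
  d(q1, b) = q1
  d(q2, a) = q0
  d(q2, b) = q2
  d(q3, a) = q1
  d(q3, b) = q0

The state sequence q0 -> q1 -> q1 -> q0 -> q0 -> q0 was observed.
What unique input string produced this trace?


Trace back each transition to find the symbol:
  q0 --[a]--> q1
  q1 --[b]--> q1
  q1 --[a]--> q0
  q0 --[b]--> q0
  q0 --[b]--> q0

"ababb"


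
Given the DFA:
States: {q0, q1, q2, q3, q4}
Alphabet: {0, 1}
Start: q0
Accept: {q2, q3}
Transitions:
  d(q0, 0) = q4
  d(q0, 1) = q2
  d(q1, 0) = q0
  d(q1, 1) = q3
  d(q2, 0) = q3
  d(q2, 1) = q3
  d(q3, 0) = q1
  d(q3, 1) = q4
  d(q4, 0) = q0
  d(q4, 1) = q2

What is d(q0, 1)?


Looking up transition d(q0, 1)

q2


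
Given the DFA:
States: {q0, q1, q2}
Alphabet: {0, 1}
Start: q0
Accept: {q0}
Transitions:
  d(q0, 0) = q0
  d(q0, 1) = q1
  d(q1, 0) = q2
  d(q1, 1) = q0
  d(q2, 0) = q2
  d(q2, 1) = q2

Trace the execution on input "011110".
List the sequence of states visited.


Input: 011110
d(q0, 0) = q0
d(q0, 1) = q1
d(q1, 1) = q0
d(q0, 1) = q1
d(q1, 1) = q0
d(q0, 0) = q0


q0 -> q0 -> q1 -> q0 -> q1 -> q0 -> q0


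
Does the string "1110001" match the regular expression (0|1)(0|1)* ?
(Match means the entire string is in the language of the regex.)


|string| = 7; first = '1'; last = '1'

Yes, "1110001" matches (0|1)(0|1)*


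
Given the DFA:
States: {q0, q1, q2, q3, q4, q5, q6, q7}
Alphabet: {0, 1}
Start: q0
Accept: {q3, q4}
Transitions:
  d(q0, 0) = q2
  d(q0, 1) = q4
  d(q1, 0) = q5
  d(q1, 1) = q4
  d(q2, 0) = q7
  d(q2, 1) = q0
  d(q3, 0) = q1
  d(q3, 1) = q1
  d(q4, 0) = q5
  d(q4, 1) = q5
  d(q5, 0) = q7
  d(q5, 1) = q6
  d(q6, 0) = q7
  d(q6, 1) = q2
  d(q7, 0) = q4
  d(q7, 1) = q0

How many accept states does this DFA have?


Accept states listed: {q3, q4}
Counting: q3(1) q4(2)

2


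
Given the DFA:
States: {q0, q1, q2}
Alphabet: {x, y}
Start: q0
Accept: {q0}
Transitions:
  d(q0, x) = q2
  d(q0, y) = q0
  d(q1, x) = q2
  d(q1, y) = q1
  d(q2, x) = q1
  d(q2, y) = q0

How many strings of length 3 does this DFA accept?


Enumerating all length-3 strings:
  "xxx" -> q2 [reject]
  "xxy" -> q1 [reject]
  "xyx" -> q2 [reject]
  "xyy" -> q0 [accept]
  "yxx" -> q1 [reject]
  "yxy" -> q0 [accept]
  "yyx" -> q2 [reject]
  "yyy" -> q0 [accept]

3 out of 8


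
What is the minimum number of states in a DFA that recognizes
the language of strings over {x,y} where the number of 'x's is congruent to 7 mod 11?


States track (count of 'x') mod 11.
Need 11 states: one per remainder 0..10; accept = remainder 7.

11


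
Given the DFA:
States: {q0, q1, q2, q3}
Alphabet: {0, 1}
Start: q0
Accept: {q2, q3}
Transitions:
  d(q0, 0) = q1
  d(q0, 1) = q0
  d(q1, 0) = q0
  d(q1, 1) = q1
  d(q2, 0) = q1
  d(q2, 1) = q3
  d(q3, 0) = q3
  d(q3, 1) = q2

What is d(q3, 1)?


Looking up transition d(q3, 1)

q2


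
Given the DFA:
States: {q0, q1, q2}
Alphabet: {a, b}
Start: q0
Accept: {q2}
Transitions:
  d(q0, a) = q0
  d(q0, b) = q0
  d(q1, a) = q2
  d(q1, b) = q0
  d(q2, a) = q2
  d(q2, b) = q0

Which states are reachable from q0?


BFS from q0:
  layer 0: {q0}

{q0}


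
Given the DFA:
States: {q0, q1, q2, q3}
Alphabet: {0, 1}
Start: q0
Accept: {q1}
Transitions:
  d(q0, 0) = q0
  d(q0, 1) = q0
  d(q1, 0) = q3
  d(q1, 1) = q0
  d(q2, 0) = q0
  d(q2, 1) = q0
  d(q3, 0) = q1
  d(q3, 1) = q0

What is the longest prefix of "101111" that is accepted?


Run the DFA, marking each prefix where the state is accepting:
  "" -> q0 [reject]
  "1" -> q0 [reject]
  "10" -> q0 [reject]
  "101" -> q0 [reject]
  "1011" -> q0 [reject]
  "10111" -> q0 [reject]
  "101111" -> q0 [reject]

No prefix is accepted


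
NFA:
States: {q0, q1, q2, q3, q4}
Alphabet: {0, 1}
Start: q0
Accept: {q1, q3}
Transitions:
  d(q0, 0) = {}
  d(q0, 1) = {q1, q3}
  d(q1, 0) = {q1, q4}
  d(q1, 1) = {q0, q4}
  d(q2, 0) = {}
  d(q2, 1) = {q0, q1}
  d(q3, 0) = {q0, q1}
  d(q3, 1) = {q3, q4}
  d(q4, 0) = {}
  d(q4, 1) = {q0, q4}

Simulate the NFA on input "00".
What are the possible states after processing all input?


Start: {q0}
  --0--> {}
  --0--> {}

{} (empty set, no valid transitions)


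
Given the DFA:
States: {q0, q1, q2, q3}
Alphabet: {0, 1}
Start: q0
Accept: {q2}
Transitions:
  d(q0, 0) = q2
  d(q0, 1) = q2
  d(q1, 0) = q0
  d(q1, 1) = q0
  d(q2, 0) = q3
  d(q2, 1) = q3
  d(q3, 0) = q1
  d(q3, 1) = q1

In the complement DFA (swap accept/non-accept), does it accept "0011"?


Trace: q0 -> q2 -> q3 -> q1 -> q0
Final: q0
Original accept: {q2}
Complement: q0 is not in original accept

Yes, complement accepts (original rejects)


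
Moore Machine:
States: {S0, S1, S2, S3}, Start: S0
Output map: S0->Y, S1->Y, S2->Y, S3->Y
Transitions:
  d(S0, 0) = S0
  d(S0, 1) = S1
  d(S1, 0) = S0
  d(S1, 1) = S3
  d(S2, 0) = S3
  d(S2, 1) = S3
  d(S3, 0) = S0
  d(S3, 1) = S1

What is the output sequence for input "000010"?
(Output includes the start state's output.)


Start: S0 (output Y)
  --0--> S0 (output Y)
  --0--> S0 (output Y)
  --0--> S0 (output Y)
  --0--> S0 (output Y)
  --1--> S1 (output Y)
  --0--> S0 (output Y)

"YYYYYYY"


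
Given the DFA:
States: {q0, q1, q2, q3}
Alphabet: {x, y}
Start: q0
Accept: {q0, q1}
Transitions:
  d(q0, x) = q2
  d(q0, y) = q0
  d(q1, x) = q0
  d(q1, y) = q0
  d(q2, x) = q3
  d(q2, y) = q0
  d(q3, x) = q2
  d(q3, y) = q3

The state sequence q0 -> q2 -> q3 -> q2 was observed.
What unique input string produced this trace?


Trace back each transition to find the symbol:
  q0 --[x]--> q2
  q2 --[x]--> q3
  q3 --[x]--> q2

"xxx"


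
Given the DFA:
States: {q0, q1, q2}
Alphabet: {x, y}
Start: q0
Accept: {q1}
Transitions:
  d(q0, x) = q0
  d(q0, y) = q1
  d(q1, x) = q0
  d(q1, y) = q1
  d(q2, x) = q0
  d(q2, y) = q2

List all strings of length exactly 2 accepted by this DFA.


All strings of length 2: 4 total
Accepted: 2

"xy", "yy"


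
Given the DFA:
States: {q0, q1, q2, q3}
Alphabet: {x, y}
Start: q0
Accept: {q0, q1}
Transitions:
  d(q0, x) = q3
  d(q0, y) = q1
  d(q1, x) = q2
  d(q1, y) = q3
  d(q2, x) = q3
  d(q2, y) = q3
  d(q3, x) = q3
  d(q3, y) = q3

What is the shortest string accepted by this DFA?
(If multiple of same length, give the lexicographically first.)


BFS by string length (lex-first path to each state shown):
  len 0: q0<-""
Found accept state at length 0.

"" (empty string)


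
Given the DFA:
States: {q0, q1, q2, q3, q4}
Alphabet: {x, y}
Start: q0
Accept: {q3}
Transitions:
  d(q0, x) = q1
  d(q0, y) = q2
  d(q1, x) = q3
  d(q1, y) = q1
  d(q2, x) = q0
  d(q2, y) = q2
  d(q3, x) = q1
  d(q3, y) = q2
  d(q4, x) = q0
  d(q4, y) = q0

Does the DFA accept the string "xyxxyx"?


Trace: q0 -> q1 -> q1 -> q3 -> q1 -> q1 -> q3
Final state: q3
Accept states: {q3}

Yes, accepted (final state q3 is an accept state)


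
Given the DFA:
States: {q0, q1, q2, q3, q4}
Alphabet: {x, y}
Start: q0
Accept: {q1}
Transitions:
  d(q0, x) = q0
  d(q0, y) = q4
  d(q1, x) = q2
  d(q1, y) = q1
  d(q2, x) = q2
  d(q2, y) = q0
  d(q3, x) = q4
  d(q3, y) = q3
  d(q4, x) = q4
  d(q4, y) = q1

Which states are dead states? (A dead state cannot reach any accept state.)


Forward reachability from each state:
  q0 -> reaches accept state q1 (live)
  q1 -> reaches accept state q1 (live)
  q2 -> reaches accept state q1 (live)
  q3 -> reaches accept state q1 (live)
  q4 -> reaches accept state q1 (live)

None (all states can reach an accept state)


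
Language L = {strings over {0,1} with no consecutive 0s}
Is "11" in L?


'00' does not occur

Yes, "11" is in L


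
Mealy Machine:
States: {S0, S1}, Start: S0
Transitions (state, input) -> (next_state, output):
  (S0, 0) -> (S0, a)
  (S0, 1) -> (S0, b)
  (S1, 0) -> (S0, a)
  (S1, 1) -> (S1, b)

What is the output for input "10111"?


Step-by-step:
  (S0, 1) -> (S0, b)
  (S0, 0) -> (S0, a)
  (S0, 1) -> (S0, b)
  (S0, 1) -> (S0, b)
  (S0, 1) -> (S0, b)

"babbb"


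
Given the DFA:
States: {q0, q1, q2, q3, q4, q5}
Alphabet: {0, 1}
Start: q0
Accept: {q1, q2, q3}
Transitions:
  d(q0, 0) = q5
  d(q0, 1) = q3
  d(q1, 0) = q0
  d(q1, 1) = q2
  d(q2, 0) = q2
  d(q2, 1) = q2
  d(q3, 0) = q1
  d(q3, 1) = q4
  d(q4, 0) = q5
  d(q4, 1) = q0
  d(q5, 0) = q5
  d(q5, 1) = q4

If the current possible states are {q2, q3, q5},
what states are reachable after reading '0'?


Apply transition on '0' from each current state:
  d(q2, 0) = q2
  d(q3, 0) = q1
  d(q5, 0) = q5

{q1, q2, q5}


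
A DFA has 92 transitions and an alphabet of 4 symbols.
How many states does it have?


Each state has exactly one transition per symbol.
states = transitions / |alphabet| = 92 / 4 = 23

23


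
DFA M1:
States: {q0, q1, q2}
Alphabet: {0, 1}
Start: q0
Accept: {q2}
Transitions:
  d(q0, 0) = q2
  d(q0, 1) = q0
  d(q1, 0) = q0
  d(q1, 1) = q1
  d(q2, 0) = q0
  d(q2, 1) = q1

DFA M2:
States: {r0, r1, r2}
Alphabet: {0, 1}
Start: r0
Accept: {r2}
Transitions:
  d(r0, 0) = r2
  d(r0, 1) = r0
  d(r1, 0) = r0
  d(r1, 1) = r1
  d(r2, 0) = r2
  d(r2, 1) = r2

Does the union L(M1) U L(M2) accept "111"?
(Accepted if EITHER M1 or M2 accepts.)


M1: final=q0 accepted=False
M2: final=r0 accepted=False

No, union rejects (neither accepts)


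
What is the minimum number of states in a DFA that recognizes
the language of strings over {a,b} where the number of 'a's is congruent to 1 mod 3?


States track (count of 'a') mod 3.
Need 3 states: one per remainder 0..2; accept = remainder 1.

3


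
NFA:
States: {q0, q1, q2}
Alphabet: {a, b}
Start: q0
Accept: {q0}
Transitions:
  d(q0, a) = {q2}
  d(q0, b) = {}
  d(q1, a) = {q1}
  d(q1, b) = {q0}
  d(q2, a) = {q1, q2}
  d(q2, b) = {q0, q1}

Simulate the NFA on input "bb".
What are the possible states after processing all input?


Start: {q0}
  --b--> {}
  --b--> {}

{} (empty set, no valid transitions)


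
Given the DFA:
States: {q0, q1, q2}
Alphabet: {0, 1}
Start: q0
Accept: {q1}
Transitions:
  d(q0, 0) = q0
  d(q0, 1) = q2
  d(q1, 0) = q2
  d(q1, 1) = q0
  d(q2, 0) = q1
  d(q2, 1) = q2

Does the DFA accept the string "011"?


Trace: q0 -> q0 -> q2 -> q2
Final state: q2
Accept states: {q1}

No, rejected (final state q2 is not an accept state)


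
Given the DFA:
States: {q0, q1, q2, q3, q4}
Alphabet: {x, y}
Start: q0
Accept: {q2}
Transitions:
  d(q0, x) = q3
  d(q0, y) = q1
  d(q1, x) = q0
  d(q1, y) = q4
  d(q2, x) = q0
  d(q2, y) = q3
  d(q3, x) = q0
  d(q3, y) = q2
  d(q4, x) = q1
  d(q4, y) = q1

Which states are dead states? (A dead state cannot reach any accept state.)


Forward reachability from each state:
  q0 -> reaches accept state q2 (live)
  q1 -> reaches accept state q2 (live)
  q2 -> reaches accept state q2 (live)
  q3 -> reaches accept state q2 (live)
  q4 -> reaches accept state q2 (live)

None (all states can reach an accept state)


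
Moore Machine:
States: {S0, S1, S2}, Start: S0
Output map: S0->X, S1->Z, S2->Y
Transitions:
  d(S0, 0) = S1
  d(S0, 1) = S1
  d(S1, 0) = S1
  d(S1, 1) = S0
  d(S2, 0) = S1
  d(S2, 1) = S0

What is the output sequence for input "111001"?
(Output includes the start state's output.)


Start: S0 (output X)
  --1--> S1 (output Z)
  --1--> S0 (output X)
  --1--> S1 (output Z)
  --0--> S1 (output Z)
  --0--> S1 (output Z)
  --1--> S0 (output X)

"XZXZZZX"


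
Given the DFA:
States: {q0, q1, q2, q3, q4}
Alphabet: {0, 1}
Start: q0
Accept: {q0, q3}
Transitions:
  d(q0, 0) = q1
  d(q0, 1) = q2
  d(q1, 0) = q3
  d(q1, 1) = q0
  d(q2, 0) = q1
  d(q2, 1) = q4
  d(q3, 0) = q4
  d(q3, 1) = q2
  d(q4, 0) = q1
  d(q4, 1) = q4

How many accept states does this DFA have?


Accept states listed: {q0, q3}
Counting: q0(1) q3(2)

2


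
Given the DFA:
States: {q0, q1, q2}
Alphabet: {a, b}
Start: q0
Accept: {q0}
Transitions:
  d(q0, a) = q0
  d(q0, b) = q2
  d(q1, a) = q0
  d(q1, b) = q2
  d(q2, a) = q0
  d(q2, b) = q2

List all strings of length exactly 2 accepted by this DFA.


All strings of length 2: 4 total
Accepted: 2

"aa", "ba"


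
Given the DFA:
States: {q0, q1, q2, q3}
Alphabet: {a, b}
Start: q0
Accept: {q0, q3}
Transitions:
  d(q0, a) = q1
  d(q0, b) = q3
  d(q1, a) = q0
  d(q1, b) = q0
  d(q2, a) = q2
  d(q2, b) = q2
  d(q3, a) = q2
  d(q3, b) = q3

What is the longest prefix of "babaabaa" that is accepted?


Run the DFA, marking each prefix where the state is accepting:
  "" -> q0 [accept]
  "b" -> q3 [accept]
  "ba" -> q2 [reject]
  "bab" -> q2 [reject]
  "baba" -> q2 [reject]
  "babaa" -> q2 [reject]
  "babaab" -> q2 [reject]
  "babaaba" -> q2 [reject]
  "babaabaa" -> q2 [reject]

"b"


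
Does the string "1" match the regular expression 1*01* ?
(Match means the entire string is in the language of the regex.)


|string| = 1; first = '1'; last = '1'

No, "1" does not match 1*01*


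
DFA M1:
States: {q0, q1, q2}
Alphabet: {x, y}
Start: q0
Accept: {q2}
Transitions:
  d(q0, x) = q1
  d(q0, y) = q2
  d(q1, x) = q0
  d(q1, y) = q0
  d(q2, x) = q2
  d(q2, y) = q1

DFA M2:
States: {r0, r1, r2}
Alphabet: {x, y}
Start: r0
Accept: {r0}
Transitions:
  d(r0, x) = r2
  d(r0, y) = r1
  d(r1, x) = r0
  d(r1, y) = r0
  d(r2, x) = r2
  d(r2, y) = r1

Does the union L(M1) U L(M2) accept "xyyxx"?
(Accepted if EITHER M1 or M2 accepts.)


M1: final=q2 accepted=True
M2: final=r2 accepted=False

Yes, union accepts


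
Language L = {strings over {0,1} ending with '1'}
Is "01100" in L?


last symbol = '0'

No, "01100" is not in L


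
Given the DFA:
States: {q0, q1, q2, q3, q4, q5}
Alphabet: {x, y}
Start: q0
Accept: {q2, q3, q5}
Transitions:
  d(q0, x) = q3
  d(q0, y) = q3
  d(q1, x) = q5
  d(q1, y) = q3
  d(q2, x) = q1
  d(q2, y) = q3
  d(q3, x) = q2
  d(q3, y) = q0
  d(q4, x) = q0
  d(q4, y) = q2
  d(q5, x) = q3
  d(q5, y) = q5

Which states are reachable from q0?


BFS from q0:
  layer 0: {q0}
  layer 1: {q3}
  layer 2: {q2}
  layer 3: {q1}
  layer 4: {q5}

{q0, q1, q2, q3, q5}


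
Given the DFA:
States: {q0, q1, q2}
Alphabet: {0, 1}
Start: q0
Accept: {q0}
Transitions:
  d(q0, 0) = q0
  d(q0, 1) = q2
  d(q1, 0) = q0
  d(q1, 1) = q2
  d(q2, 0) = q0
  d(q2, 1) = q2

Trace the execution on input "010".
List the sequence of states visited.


Input: 010
d(q0, 0) = q0
d(q0, 1) = q2
d(q2, 0) = q0


q0 -> q0 -> q2 -> q0


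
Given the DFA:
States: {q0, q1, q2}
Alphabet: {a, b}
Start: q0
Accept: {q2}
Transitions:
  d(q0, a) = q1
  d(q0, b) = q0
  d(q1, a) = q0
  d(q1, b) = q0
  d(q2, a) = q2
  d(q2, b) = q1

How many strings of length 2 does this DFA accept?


Enumerating all length-2 strings:
  "aa" -> q0 [reject]
  "ab" -> q0 [reject]
  "ba" -> q1 [reject]
  "bb" -> q0 [reject]

0 out of 4


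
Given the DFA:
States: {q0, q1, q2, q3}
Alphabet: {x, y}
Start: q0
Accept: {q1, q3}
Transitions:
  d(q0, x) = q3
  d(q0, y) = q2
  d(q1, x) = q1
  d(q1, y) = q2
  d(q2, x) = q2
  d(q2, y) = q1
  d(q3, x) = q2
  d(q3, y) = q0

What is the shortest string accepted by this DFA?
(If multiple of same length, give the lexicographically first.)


BFS by string length (lex-first path to each state shown):
  len 0: q0<-""
  len 1: q2<-"y", q3<-"x"
Found accept state at length 1.

"x"


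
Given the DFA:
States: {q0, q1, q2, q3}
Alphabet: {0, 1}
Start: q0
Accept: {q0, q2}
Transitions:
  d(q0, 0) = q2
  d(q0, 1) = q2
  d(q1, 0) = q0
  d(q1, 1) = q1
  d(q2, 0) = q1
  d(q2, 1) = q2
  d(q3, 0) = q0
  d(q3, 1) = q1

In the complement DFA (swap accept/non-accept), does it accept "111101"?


Trace: q0 -> q2 -> q2 -> q2 -> q2 -> q1 -> q1
Final: q1
Original accept: {q0, q2}
Complement: q1 is not in original accept

Yes, complement accepts (original rejects)


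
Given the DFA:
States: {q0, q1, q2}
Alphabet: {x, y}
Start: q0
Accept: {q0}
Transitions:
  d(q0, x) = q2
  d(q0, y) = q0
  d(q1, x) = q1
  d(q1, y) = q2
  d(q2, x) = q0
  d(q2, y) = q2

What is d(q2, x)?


Looking up transition d(q2, x)

q0


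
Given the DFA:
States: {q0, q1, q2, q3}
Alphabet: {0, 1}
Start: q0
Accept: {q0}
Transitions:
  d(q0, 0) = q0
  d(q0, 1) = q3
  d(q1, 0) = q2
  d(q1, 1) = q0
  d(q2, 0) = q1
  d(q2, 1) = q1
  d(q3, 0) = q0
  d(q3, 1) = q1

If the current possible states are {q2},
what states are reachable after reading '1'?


Apply transition on '1' from each current state:
  d(q2, 1) = q1

{q1}


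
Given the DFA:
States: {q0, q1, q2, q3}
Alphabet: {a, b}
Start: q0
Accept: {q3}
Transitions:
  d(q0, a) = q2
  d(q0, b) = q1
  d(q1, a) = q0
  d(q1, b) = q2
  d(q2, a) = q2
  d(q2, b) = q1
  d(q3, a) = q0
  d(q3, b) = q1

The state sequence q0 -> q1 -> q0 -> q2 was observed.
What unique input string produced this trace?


Trace back each transition to find the symbol:
  q0 --[b]--> q1
  q1 --[a]--> q0
  q0 --[a]--> q2

"baa"


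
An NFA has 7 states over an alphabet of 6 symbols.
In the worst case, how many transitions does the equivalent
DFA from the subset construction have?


Subset construction: one DFA state per subset of NFA states = 2^7 = 128 states.
Each DFA state has 6 outgoing transitions: 128 * 6 = 768

768


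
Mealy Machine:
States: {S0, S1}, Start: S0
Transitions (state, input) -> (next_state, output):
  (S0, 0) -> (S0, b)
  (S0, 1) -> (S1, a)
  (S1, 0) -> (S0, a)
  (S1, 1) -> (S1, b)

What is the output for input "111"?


Step-by-step:
  (S0, 1) -> (S1, a)
  (S1, 1) -> (S1, b)
  (S1, 1) -> (S1, b)

"abb"


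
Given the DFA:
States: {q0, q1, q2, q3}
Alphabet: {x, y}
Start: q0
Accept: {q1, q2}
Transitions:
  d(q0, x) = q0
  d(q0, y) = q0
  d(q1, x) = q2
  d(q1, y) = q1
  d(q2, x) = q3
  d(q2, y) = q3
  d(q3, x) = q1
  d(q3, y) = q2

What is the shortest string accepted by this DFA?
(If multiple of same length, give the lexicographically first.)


BFS by string length (lex-first path to each state shown):
  len 0: q0<-""
  len 1: q0<-"x"
  len 2: q0<-"xx"
  len 3: q0<-"xxx"
  len 4: q0<-"xxxx"
  len 5: q0<-"xxxxx"
  len 6: q0<-"xxxxxx"
  len 7: q0<-"xxxxxxx"
  len 8: q0<-"xxxxxxxx"

No string accepted (empty language)


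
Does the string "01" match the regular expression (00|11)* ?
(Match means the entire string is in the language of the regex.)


|string| = 2; first = '0'; last = '1'

No, "01" does not match (00|11)*


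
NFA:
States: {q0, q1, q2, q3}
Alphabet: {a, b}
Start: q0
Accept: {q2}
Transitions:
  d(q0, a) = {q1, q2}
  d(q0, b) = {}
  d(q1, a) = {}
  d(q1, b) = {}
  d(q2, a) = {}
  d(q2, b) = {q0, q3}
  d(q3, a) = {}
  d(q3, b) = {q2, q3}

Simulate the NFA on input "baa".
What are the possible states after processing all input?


Start: {q0}
  --b--> {}
  --a--> {}
  --a--> {}

{} (empty set, no valid transitions)


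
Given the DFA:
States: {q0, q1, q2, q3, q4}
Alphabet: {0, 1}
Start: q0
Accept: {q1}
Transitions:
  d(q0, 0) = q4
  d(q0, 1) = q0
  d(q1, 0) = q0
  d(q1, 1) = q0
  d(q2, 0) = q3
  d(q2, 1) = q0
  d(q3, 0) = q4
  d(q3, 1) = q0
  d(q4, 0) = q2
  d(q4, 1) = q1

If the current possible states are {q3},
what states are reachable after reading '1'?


Apply transition on '1' from each current state:
  d(q3, 1) = q0

{q0}


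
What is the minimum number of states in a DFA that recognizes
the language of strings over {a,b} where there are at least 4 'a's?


States: count = 0, 1, ..., 3, and a final '>= 4' state.
Total: 4 + 1 = 5. Accept = '>= 4' state.

5


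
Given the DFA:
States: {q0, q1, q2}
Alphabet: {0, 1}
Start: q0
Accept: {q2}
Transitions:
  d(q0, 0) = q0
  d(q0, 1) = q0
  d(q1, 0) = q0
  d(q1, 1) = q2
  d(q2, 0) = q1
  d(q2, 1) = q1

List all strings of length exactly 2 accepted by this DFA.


All strings of length 2: 4 total
Accepted: 0

None


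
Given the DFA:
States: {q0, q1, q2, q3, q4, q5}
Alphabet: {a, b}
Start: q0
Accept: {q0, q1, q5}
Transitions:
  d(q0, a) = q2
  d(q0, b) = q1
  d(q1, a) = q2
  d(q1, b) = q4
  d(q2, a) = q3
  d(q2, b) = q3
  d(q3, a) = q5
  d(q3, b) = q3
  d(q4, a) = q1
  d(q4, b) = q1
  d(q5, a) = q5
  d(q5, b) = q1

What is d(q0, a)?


Looking up transition d(q0, a)

q2


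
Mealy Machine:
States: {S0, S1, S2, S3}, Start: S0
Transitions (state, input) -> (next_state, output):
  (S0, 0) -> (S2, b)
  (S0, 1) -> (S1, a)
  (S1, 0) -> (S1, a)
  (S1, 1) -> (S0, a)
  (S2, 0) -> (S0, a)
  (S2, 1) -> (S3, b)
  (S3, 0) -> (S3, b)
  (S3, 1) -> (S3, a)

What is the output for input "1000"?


Step-by-step:
  (S0, 1) -> (S1, a)
  (S1, 0) -> (S1, a)
  (S1, 0) -> (S1, a)
  (S1, 0) -> (S1, a)

"aaaa"


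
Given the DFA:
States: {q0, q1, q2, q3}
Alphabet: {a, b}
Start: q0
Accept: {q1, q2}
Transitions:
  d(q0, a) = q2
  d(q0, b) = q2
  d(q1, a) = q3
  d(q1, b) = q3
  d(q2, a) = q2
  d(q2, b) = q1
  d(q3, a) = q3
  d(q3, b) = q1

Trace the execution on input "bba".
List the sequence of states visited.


Input: bba
d(q0, b) = q2
d(q2, b) = q1
d(q1, a) = q3


q0 -> q2 -> q1 -> q3


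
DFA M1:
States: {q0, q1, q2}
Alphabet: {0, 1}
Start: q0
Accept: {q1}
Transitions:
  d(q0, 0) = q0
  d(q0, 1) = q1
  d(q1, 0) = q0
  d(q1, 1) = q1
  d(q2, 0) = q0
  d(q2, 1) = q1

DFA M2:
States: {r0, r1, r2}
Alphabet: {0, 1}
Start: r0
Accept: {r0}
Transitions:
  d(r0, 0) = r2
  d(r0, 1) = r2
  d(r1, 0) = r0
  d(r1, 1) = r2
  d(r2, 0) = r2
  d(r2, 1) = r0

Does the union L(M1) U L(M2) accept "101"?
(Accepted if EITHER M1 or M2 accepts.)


M1: final=q1 accepted=True
M2: final=r0 accepted=True

Yes, union accepts


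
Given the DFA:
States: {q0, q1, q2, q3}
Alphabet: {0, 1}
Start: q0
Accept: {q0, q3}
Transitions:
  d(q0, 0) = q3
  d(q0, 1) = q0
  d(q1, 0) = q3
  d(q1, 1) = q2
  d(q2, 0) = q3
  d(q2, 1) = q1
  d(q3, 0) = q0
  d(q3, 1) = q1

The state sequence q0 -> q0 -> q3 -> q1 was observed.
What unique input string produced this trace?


Trace back each transition to find the symbol:
  q0 --[1]--> q0
  q0 --[0]--> q3
  q3 --[1]--> q1

"101"


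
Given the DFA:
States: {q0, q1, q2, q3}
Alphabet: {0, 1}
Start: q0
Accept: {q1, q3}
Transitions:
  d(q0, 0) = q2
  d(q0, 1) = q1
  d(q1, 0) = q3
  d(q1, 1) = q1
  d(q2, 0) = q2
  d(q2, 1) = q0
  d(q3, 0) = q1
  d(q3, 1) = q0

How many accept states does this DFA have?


Accept states listed: {q1, q3}
Counting: q1(1) q3(2)

2


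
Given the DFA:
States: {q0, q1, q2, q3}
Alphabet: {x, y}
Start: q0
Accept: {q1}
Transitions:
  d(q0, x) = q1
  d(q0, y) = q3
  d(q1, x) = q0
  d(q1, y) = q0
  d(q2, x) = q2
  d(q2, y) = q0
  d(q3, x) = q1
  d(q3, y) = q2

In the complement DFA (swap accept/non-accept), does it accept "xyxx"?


Trace: q0 -> q1 -> q0 -> q1 -> q0
Final: q0
Original accept: {q1}
Complement: q0 is not in original accept

Yes, complement accepts (original rejects)


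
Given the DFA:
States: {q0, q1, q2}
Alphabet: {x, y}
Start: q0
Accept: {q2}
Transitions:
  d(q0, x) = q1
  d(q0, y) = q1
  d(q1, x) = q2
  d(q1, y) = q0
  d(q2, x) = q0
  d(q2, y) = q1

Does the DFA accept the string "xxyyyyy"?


Trace: q0 -> q1 -> q2 -> q1 -> q0 -> q1 -> q0 -> q1
Final state: q1
Accept states: {q2}

No, rejected (final state q1 is not an accept state)


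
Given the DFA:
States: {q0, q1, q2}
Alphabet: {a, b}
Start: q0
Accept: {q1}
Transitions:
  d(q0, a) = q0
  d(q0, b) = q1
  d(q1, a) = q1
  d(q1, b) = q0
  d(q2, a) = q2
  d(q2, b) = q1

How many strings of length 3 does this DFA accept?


Enumerating all length-3 strings:
  "aaa" -> q0 [reject]
  "aab" -> q1 [accept]
  "aba" -> q1 [accept]
  "abb" -> q0 [reject]
  "baa" -> q1 [accept]
  "bab" -> q0 [reject]
  "bba" -> q0 [reject]
  "bbb" -> q1 [accept]

4 out of 8


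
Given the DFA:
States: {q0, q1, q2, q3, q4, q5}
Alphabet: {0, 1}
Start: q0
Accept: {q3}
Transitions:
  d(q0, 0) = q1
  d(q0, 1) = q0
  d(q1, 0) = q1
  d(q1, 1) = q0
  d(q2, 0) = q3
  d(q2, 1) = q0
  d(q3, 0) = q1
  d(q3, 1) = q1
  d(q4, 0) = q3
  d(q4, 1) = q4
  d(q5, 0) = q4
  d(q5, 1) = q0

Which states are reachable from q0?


BFS from q0:
  layer 0: {q0}
  layer 1: {q1}

{q0, q1}


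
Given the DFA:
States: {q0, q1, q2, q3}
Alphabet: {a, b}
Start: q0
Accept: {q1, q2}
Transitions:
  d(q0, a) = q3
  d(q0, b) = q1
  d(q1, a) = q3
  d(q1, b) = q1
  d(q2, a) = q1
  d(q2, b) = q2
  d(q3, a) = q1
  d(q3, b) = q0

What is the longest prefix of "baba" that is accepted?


Run the DFA, marking each prefix where the state is accepting:
  "" -> q0 [reject]
  "b" -> q1 [accept]
  "ba" -> q3 [reject]
  "bab" -> q0 [reject]
  "baba" -> q3 [reject]

"b"


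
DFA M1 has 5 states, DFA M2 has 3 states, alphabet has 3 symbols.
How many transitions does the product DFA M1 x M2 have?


Product DFA has 5 * 3 = 15 states.
Each has 3 transitions: 15 * 3 = 45

45


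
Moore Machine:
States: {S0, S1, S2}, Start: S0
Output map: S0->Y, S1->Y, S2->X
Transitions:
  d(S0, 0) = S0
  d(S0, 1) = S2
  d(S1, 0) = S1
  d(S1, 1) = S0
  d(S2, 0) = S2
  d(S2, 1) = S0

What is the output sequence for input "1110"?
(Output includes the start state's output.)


Start: S0 (output Y)
  --1--> S2 (output X)
  --1--> S0 (output Y)
  --1--> S2 (output X)
  --0--> S2 (output X)

"YXYXX"


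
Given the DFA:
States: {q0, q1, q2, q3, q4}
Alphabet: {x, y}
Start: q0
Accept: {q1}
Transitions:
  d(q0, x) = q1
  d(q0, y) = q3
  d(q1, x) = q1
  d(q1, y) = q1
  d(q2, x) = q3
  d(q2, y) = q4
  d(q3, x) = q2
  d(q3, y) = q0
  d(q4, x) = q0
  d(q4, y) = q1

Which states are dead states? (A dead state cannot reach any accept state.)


Forward reachability from each state:
  q0 -> reaches accept state q1 (live)
  q1 -> reaches accept state q1 (live)
  q2 -> reaches accept state q1 (live)
  q3 -> reaches accept state q1 (live)
  q4 -> reaches accept state q1 (live)

None (all states can reach an accept state)


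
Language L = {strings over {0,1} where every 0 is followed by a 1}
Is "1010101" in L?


'00' present: False; ends with '0': False

Yes, "1010101" is in L


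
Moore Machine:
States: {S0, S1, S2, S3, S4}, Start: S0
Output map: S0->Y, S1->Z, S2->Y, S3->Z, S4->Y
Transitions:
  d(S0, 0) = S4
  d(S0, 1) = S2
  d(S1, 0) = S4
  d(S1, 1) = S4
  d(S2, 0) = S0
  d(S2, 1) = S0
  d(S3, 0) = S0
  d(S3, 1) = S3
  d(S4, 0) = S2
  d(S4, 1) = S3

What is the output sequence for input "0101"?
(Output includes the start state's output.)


Start: S0 (output Y)
  --0--> S4 (output Y)
  --1--> S3 (output Z)
  --0--> S0 (output Y)
  --1--> S2 (output Y)

"YYZYY"


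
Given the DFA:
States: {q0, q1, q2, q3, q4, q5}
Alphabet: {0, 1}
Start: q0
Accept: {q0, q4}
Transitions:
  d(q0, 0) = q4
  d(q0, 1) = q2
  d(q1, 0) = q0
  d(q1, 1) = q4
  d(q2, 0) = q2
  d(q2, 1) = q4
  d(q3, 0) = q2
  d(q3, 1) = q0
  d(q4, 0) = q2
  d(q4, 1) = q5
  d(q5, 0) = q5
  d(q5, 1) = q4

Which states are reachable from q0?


BFS from q0:
  layer 0: {q0}
  layer 1: {q2, q4}
  layer 2: {q5}

{q0, q2, q4, q5}


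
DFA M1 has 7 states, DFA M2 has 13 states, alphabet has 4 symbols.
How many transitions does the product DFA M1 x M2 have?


Product DFA has 7 * 13 = 91 states.
Each has 4 transitions: 91 * 4 = 364

364


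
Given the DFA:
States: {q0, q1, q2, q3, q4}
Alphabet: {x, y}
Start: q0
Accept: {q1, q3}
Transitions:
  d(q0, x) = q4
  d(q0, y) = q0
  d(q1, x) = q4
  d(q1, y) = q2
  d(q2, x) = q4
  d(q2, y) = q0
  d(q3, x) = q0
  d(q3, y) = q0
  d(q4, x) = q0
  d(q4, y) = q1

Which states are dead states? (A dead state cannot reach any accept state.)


Forward reachability from each state:
  q0 -> reaches accept state q1 (live)
  q1 -> reaches accept state q1 (live)
  q2 -> reaches accept state q1 (live)
  q3 -> reaches accept state q1 (live)
  q4 -> reaches accept state q1 (live)

None (all states can reach an accept state)


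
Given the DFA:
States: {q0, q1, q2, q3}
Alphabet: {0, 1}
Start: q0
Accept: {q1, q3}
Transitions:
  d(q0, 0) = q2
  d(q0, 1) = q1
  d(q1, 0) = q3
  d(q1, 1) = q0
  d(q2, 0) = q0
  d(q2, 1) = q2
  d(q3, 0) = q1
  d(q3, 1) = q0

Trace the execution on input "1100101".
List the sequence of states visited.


Input: 1100101
d(q0, 1) = q1
d(q1, 1) = q0
d(q0, 0) = q2
d(q2, 0) = q0
d(q0, 1) = q1
d(q1, 0) = q3
d(q3, 1) = q0


q0 -> q1 -> q0 -> q2 -> q0 -> q1 -> q3 -> q0


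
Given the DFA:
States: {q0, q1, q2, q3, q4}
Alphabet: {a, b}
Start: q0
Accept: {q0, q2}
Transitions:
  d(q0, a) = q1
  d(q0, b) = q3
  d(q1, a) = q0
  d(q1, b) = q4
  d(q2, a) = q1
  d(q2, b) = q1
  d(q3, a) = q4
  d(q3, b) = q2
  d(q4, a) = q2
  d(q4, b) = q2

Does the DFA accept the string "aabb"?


Trace: q0 -> q1 -> q0 -> q3 -> q2
Final state: q2
Accept states: {q0, q2}

Yes, accepted (final state q2 is an accept state)
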